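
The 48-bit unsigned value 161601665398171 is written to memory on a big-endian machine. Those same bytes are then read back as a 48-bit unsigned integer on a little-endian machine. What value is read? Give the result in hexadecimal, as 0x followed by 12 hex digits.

0x9B75DCD1F992

161601665398171 in 48-bit hexadecimal is 0x92F9D1DC759B.
Stored big-endian, the bytes at ascending addresses are 92 F9 D1 DC 75 9B.
Read back as little-endian, the first byte is least significant, giving 0x9B75DCD1F992.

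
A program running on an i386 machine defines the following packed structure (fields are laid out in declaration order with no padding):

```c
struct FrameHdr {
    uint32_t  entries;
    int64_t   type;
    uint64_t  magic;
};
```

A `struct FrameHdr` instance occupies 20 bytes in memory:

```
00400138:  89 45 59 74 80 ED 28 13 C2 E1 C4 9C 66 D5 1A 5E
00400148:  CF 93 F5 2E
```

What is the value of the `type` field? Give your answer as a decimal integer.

`type` follows `entries` (4 bytes), so it starts at byte offset 4 and occupies 8 bytes.
Bytes at offsets 4..11: 80 ED 28 13 C2 E1 C4 9C.
Little-endian stores the least-significant byte at the lowest address.
Reassemble most-significant byte first: 9C C4 E1 C2 13 28 ED 80 → 0x9CC4E1C21328ED80.
Top bit is set, so as a signed 64-bit value this is 0x9CC4E1C21328ED80 − 2^64 = -7150342084696150656.

-7150342084696150656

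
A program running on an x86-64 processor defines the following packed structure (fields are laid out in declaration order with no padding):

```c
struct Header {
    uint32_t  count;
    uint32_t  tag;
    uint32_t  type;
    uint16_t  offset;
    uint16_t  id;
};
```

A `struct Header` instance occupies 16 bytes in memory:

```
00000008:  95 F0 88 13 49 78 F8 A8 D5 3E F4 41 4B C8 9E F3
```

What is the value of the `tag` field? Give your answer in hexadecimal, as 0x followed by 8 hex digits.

0xA8F87849

`tag` follows `count` (4 bytes), so it starts at byte offset 4 and occupies 4 bytes.
Bytes at offsets 4..7: 49 78 F8 A8.
Little-endian: lowest address holds the least-significant byte.
Reassemble most-significant byte first: A8 F8 78 49 → 0xA8F87849.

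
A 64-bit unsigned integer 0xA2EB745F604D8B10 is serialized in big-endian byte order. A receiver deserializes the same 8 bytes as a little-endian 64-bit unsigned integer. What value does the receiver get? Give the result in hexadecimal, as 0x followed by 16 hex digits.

0x108B4D605F74EBA2

Stored big-endian, the bytes at ascending addresses are A2 EB 74 5F 60 4D 8B 10.
Read back as little-endian, the first byte is least significant, giving 0x108B4D605F74EBA2.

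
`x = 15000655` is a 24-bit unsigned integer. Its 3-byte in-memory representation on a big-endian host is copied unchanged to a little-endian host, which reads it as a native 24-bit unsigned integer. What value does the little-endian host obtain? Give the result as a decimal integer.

5235940

15000655 in 24-bit hexadecimal is 0xE4E44F.
Stored big-endian, the bytes at ascending addresses are E4 E4 4F.
Read back as little-endian, the first byte is least significant, giving 0x4FE4E4.
0x4FE4E4 = 5235940.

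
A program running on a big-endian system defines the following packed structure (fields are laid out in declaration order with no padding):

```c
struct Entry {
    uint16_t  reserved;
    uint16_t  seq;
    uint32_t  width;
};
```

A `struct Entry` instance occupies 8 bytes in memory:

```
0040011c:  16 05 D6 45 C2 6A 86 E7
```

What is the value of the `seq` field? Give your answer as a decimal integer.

54853

`seq` follows `reserved` (2 bytes), so it starts at byte offset 2 and occupies 2 bytes.
Bytes at offsets 2..3: D6 45.
Big-endian stores the most-significant byte at the lowest address.
The bytes are already most-significant first: 0xD645.
0xD645 = 54853.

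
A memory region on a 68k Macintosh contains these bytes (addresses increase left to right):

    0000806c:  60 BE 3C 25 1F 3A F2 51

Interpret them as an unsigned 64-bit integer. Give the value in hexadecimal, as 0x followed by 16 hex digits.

In big-endian order the high byte comes first in memory.
The bytes are already most-significant first: 0x60BE3C251F3AF251.

0x60BE3C251F3AF251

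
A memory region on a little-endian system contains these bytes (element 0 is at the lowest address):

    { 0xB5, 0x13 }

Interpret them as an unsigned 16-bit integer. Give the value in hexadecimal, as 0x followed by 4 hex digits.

0x13B5

In little-endian order the low byte comes first in memory.
Reassemble most-significant byte first: 13 B5 → 0x13B5.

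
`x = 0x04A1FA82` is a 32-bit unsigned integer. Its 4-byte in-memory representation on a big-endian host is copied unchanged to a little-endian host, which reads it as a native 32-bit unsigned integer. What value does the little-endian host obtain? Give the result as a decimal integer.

2197463300

Stored big-endian, the bytes at ascending addresses are 04 A1 FA 82.
Read back as little-endian, the first byte is least significant, giving 0x82FAA104.
0x82FAA104 = 2197463300.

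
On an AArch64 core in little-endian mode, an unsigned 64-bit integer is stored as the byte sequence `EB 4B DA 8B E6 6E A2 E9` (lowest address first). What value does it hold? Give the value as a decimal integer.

Little-endian stores the least-significant byte at the lowest address.
Reassemble most-significant byte first: E9 A2 6E E6 8B DA 4B EB → 0xE9A26EE68BDA4BEB.
0xE9A26EE68BDA4BEB = 16835140293532208107.

16835140293532208107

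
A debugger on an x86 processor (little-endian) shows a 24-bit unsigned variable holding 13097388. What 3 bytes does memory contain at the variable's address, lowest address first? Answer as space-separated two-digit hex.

AC D9 C7

13097388 in hexadecimal, padded to 24 bits, is 0xC7D9AC.
Split into bytes (most-significant first): C7 D9 AC.
In little-endian order the low byte comes first in memory.
So at ascending addresses the bytes are AC D9 C7.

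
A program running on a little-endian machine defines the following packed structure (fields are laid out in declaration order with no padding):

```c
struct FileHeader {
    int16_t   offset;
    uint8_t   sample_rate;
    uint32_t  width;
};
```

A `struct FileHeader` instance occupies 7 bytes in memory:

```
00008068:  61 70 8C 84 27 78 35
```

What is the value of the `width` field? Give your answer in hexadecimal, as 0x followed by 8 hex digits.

`width` follows `offset` (2 B), `sample_rate` (1 B), so it starts at offset 2 + 1 = 3 and occupies 4 bytes.
Bytes at offsets 3..6: 84 27 78 35.
In little-endian order the low byte comes first in memory.
Reassemble most-significant byte first: 35 78 27 84 → 0x35782784.

0x35782784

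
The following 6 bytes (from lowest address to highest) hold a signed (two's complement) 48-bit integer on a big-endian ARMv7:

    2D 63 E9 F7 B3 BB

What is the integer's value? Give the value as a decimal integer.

Big-endian stores the most-significant byte at the lowest address.
The bytes are already most-significant first: 0x2D63E9F7B3BB.
0x2D63E9F7B3BB = 49907150336955.

49907150336955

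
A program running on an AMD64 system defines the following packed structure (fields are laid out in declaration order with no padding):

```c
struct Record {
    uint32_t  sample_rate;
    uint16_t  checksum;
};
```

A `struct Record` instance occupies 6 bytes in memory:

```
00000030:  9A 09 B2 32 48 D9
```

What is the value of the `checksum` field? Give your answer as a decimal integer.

`checksum` follows `sample_rate` (4 bytes), so it starts at byte offset 4 and occupies 2 bytes.
Bytes at offsets 4..5: 48 D9.
Little-endian: lowest address holds the least-significant byte.
Reassemble most-significant byte first: D9 48 → 0xD948.
0xD948 = 55624.

55624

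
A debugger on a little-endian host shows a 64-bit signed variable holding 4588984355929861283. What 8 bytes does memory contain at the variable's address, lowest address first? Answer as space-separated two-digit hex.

A3 2C 06 4F F5 58 AF 3F

4588984355929861283 in hexadecimal, padded to 64 bits, is 0x3FAF58F54F062CA3.
Split into bytes (most-significant first): 3F AF 58 F5 4F 06 2C A3.
In little-endian order the low byte comes first in memory.
So at ascending addresses the bytes are A3 2C 06 4F F5 58 AF 3F.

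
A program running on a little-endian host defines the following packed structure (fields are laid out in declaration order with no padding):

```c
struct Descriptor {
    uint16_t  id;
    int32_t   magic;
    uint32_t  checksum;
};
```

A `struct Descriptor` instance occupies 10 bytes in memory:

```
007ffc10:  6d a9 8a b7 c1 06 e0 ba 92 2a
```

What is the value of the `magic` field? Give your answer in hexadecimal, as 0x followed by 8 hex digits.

0x06C1B78A

`magic` follows `id` (2 bytes), so it starts at byte offset 2 and occupies 4 bytes.
Bytes at offsets 2..5: 8A B7 C1 06.
Little-endian stores the least-significant byte at the lowest address.
Reassemble most-significant byte first: 06 C1 B7 8A → 0x06C1B78A.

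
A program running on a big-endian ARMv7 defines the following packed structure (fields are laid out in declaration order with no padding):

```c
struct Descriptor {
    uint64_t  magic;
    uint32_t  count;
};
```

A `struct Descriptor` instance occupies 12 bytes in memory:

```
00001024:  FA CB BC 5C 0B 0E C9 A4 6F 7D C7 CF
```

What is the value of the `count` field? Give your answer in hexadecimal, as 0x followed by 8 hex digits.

0x6F7DC7CF

`count` follows `magic` (8 bytes), so it starts at byte offset 8 and occupies 4 bytes.
Bytes at offsets 8..11: 6F 7D C7 CF.
Big-endian: lowest address holds the most-significant byte.
The bytes are already most-significant first: 0x6F7DC7CF.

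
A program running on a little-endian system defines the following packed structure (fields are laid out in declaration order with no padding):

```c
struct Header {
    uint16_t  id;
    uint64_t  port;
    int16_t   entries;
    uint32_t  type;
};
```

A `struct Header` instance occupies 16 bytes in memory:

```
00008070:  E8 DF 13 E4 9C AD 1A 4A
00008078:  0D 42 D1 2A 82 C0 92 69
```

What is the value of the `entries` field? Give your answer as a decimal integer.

`entries` follows `id` (2 B), `port` (8 B), so it starts at offset 2 + 8 = 10 and occupies 2 bytes.
Bytes at offsets 10..11: D1 2A.
Little-endian: lowest address holds the least-significant byte.
Reassemble most-significant byte first: 2A D1 → 0x2AD1.
0x2AD1 = 10961.

10961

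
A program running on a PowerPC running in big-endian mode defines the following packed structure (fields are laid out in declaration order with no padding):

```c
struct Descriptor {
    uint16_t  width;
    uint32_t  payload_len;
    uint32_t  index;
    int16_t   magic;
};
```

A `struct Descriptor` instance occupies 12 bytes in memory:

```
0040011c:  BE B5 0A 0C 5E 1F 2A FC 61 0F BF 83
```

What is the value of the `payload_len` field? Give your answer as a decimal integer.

168582687

`payload_len` follows `width` (2 bytes), so it starts at byte offset 2 and occupies 4 bytes.
Bytes at offsets 2..5: 0A 0C 5E 1F.
Big-endian stores the most-significant byte at the lowest address.
The bytes are already most-significant first: 0x0A0C5E1F.
0x0A0C5E1F = 168582687.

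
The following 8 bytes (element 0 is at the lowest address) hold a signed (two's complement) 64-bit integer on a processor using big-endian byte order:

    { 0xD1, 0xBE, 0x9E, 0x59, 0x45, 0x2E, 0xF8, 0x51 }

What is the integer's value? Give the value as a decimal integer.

Big-endian stores the most-significant byte at the lowest address.
The bytes are already most-significant first: 0xD1BE9E59452EF851.
Top bit is set, so as a signed 64-bit value this is 0xD1BE9E59452EF851 − 2^64 = -3333052567957604271.

-3333052567957604271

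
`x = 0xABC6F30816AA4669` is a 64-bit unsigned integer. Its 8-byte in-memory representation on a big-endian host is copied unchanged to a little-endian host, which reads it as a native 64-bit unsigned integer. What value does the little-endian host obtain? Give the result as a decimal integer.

7585937633968375467

Stored big-endian, the bytes at ascending addresses are AB C6 F3 08 16 AA 46 69.
Read back as little-endian, the first byte is least significant, giving 0x6946AA1608F3C6AB.
0x6946AA1608F3C6AB = 7585937633968375467.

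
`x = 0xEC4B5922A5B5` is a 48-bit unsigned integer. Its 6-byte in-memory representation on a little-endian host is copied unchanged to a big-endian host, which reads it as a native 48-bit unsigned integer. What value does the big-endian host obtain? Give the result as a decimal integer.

199720850508780

Stored little-endian, the bytes at ascending addresses are B5 A5 22 59 4B EC.
Read back as big-endian, the last byte is least significant, giving 0xB5A522594BEC.
0xB5A522594BEC = 199720850508780.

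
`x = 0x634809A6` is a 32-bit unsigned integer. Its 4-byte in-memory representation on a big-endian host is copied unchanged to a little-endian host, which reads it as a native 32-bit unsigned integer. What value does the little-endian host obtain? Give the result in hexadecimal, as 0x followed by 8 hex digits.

0xA6094863

Stored big-endian, the bytes at ascending addresses are 63 48 09 A6.
Read back as little-endian, the first byte is least significant, giving 0xA6094863.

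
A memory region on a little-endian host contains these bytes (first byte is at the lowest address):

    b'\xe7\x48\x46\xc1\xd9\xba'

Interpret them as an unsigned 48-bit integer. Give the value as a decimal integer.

205444413278439

In little-endian order the low byte comes first in memory.
Reassemble most-significant byte first: BA D9 C1 46 48 E7 → 0xBAD9C14648E7.
0xBAD9C14648E7 = 205444413278439.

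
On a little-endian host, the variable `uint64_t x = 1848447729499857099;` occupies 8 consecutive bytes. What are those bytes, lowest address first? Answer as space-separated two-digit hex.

CB 60 B7 9E 6A 01 A7 19

1848447729499857099 in hexadecimal, padded to 64 bits, is 0x19A7016A9EB760CB.
Split into bytes (most-significant first): 19 A7 01 6A 9E B7 60 CB.
Little-endian stores the least-significant byte at the lowest address.
So at ascending addresses the bytes are CB 60 B7 9E 6A 01 A7 19.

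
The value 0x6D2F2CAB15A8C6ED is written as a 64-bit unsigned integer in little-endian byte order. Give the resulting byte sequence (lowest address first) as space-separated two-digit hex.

Split into bytes (most-significant first): 6D 2F 2C AB 15 A8 C6 ED.
Little-endian: lowest address holds the least-significant byte.
So at ascending addresses the bytes are ED C6 A8 15 AB 2C 2F 6D.

ED C6 A8 15 AB 2C 2F 6D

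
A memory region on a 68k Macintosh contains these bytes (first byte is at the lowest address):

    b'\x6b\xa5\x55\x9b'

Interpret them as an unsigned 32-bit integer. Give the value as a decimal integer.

1805997467

Big-endian: lowest address holds the most-significant byte.
The bytes are already most-significant first: 0x6BA5559B.
0x6BA5559B = 1805997467.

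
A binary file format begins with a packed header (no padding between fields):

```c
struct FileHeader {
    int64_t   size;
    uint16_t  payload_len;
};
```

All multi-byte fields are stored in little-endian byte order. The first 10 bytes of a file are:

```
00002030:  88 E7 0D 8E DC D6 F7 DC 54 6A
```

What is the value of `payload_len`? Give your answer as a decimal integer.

27220

`payload_len` follows `size` (8 bytes), so it starts at byte offset 8 and occupies 2 bytes.
Bytes at offsets 8..9: 54 6A.
Little-endian: lowest address holds the least-significant byte.
Reassemble most-significant byte first: 6A 54 → 0x6A54.
0x6A54 = 27220.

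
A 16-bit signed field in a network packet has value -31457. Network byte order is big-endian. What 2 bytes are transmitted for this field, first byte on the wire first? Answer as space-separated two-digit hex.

Two's complement of -31457 in 16 bits: 31457 = 0x7AE1; invert → 0x851E; add 1 → 0x851F.
Split into bytes (most-significant first): 85 1F.
Big-endian: lowest address holds the most-significant byte.
So the memory order matches the most-significant-first order: 85 1F.

85 1F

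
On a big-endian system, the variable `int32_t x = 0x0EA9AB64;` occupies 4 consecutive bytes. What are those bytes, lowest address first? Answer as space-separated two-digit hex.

Split into bytes (most-significant first): 0E A9 AB 64.
Big-endian: lowest address holds the most-significant byte.
So the memory order matches the most-significant-first order: 0E A9 AB 64.

0E A9 AB 64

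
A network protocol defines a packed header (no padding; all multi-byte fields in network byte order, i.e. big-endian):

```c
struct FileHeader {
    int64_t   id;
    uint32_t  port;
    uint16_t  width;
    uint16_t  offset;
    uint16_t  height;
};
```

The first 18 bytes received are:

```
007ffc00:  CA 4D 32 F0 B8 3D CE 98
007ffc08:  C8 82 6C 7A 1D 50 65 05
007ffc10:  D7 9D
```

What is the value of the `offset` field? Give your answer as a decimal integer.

`offset` follows `id` (8 B), `port` (4 B), `width` (2 B), so it starts at offset 8 + 4 + 2 = 14 and occupies 2 bytes.
Bytes at offsets 14..15: 65 05.
In big-endian order the high byte comes first in memory.
The bytes are already most-significant first: 0x6505.
0x6505 = 25861.

25861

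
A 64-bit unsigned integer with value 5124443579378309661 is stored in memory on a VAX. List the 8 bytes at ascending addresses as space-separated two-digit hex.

5124443579378309661 in hexadecimal, padded to 64 bits, is 0x471DAE48F4601A1D.
Split into bytes (most-significant first): 47 1D AE 48 F4 60 1A 1D.
Little-endian stores the least-significant byte at the lowest address.
So at ascending addresses the bytes are 1D 1A 60 F4 48 AE 1D 47.

1D 1A 60 F4 48 AE 1D 47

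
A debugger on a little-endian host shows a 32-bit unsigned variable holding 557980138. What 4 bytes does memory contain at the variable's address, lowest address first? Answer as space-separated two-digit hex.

EA 19 42 21

557980138 in hexadecimal, padded to 32 bits, is 0x214219EA.
Split into bytes (most-significant first): 21 42 19 EA.
In little-endian order the low byte comes first in memory.
So at ascending addresses the bytes are EA 19 42 21.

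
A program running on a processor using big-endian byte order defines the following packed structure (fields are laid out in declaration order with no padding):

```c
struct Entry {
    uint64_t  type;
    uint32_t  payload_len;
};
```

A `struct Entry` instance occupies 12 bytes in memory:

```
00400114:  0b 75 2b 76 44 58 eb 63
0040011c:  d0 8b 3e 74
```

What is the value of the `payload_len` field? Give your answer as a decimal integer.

3498786420

`payload_len` follows `type` (8 bytes), so it starts at byte offset 8 and occupies 4 bytes.
Bytes at offsets 8..11: D0 8B 3E 74.
Big-endian stores the most-significant byte at the lowest address.
The bytes are already most-significant first: 0xD08B3E74.
0xD08B3E74 = 3498786420.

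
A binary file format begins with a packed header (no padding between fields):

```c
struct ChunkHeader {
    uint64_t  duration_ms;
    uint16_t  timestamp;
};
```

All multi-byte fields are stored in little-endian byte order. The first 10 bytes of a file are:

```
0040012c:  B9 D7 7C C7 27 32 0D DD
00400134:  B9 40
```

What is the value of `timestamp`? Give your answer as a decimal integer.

16569

`timestamp` follows `duration_ms` (8 bytes), so it starts at byte offset 8 and occupies 2 bytes.
Bytes at offsets 8..9: B9 40.
Little-endian: lowest address holds the least-significant byte.
Reassemble most-significant byte first: 40 B9 → 0x40B9.
0x40B9 = 16569.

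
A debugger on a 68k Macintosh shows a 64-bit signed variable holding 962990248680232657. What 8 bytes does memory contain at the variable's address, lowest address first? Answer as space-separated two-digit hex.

962990248680232657 in hexadecimal, padded to 64 bits, is 0x0D5D3A876EC016D1.
Split into bytes (most-significant first): 0D 5D 3A 87 6E C0 16 D1.
Big-endian: lowest address holds the most-significant byte.
So the memory order matches the most-significant-first order: 0D 5D 3A 87 6E C0 16 D1.

0D 5D 3A 87 6E C0 16 D1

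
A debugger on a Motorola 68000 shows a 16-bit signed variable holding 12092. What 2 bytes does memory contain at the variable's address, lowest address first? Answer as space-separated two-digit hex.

12092 in hexadecimal, padded to 16 bits, is 0x2F3C.
Split into bytes (most-significant first): 2F 3C.
Big-endian stores the most-significant byte at the lowest address.
So the memory order matches the most-significant-first order: 2F 3C.

2F 3C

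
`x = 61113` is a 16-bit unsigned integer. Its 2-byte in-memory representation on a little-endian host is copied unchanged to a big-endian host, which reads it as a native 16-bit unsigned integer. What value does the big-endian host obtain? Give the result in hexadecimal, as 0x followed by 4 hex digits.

61113 in 16-bit hexadecimal is 0xEEB9.
Stored little-endian, the bytes at ascending addresses are B9 EE.
Read back as big-endian, the last byte is least significant, giving 0xB9EE.

0xB9EE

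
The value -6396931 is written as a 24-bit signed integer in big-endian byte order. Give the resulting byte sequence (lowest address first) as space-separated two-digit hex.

9E 63 FD

Two's complement of -6396931 in 24 bits: 6396931 = 0x619C03; invert → 0x9E63FC; add 1 → 0x9E63FD.
Split into bytes (most-significant first): 9E 63 FD.
In big-endian order the high byte comes first in memory.
So the memory order matches the most-significant-first order: 9E 63 FD.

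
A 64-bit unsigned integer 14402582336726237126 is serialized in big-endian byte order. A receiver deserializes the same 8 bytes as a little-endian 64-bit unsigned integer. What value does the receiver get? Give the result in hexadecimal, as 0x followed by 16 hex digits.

14402582336726237126 in 64-bit hexadecimal is 0xC7E04053BCE1FFC6.
Stored big-endian, the bytes at ascending addresses are C7 E0 40 53 BC E1 FF C6.
Read back as little-endian, the first byte is least significant, giving 0xC6FFE1BC5340E0C7.

0xC6FFE1BC5340E0C7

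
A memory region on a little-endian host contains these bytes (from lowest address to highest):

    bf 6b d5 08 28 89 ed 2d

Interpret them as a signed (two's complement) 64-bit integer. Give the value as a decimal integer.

3309452106227084223

Little-endian stores the least-significant byte at the lowest address.
Reassemble most-significant byte first: 2D ED 89 28 08 D5 6B BF → 0x2DED892808D56BBF.
0x2DED892808D56BBF = 3309452106227084223.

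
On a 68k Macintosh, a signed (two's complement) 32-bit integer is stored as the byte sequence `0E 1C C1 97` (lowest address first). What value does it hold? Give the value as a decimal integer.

236765591

Big-endian stores the most-significant byte at the lowest address.
The bytes are already most-significant first: 0x0E1CC197.
0x0E1CC197 = 236765591.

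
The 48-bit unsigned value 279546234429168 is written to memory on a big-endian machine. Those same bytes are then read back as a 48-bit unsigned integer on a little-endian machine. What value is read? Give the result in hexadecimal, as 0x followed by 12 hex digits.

0xF05E00EE3EFE

279546234429168 in 48-bit hexadecimal is 0xFE3EEE005EF0.
Stored big-endian, the bytes at ascending addresses are FE 3E EE 00 5E F0.
Read back as little-endian, the first byte is least significant, giving 0xF05E00EE3EFE.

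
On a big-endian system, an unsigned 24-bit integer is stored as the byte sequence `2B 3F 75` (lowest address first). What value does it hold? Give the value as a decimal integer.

Big-endian stores the most-significant byte at the lowest address.
The bytes are already most-significant first: 0x2B3F75.
0x2B3F75 = 2834293.

2834293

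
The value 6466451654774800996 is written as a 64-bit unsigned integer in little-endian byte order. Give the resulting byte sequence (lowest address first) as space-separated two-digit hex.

64 C2 16 F0 84 73 BD 59

6466451654774800996 in hexadecimal, padded to 64 bits, is 0x59BD7384F016C264.
Split into bytes (most-significant first): 59 BD 73 84 F0 16 C2 64.
Little-endian stores the least-significant byte at the lowest address.
So at ascending addresses the bytes are 64 C2 16 F0 84 73 BD 59.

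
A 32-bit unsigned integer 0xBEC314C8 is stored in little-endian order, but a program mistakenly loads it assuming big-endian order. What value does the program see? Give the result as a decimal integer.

Stored little-endian, the bytes at ascending addresses are C8 14 C3 BE.
Read back as big-endian, the last byte is least significant, giving 0xC814C3BE.
0xC814C3BE = 3356804030.

3356804030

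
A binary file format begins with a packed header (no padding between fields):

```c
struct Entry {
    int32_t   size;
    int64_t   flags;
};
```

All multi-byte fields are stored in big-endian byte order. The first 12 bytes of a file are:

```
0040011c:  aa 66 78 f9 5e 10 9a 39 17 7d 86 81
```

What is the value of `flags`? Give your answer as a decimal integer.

`flags` follows `size` (4 bytes), so it starts at byte offset 4 and occupies 8 bytes.
Bytes at offsets 4..11: 5E 10 9A 39 17 7D 86 81.
Big-endian stores the most-significant byte at the lowest address.
The bytes are already most-significant first: 0x5E109A39177D8681.
0x5E109A39177D8681 = 6778087009190512257.

6778087009190512257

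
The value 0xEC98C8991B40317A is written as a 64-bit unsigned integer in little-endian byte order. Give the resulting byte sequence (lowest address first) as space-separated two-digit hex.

7A 31 40 1B 99 C8 98 EC

Split into bytes (most-significant first): EC 98 C8 99 1B 40 31 7A.
In little-endian order the low byte comes first in memory.
So at ascending addresses the bytes are 7A 31 40 1B 99 C8 98 EC.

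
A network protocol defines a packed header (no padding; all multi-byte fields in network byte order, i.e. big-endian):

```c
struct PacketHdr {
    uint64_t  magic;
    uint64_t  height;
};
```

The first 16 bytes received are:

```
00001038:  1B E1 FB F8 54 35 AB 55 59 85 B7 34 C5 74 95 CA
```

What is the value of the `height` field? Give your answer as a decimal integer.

6450763478557038026

`height` follows `magic` (8 bytes), so it starts at byte offset 8 and occupies 8 bytes.
Bytes at offsets 8..15: 59 85 B7 34 C5 74 95 CA.
Big-endian: lowest address holds the most-significant byte.
The bytes are already most-significant first: 0x5985B734C57495CA.
0x5985B734C57495CA = 6450763478557038026.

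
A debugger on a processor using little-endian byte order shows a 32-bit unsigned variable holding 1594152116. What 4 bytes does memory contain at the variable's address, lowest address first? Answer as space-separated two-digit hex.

1594152116 in hexadecimal, padded to 32 bits, is 0x5F04D4B4.
Split into bytes (most-significant first): 5F 04 D4 B4.
Little-endian stores the least-significant byte at the lowest address.
So at ascending addresses the bytes are B4 D4 04 5F.

B4 D4 04 5F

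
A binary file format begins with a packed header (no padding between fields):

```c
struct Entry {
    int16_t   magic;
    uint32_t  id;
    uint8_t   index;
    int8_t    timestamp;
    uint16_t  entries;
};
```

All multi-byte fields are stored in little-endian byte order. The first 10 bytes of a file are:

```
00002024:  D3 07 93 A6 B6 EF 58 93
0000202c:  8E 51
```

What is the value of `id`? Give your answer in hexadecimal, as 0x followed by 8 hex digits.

`id` follows `magic` (2 bytes), so it starts at byte offset 2 and occupies 4 bytes.
Bytes at offsets 2..5: 93 A6 B6 EF.
In little-endian order the low byte comes first in memory.
Reassemble most-significant byte first: EF B6 A6 93 → 0xEFB6A693.

0xEFB6A693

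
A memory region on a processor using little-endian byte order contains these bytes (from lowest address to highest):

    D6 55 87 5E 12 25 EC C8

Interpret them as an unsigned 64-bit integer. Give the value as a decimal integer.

14477987662914868694

Little-endian: lowest address holds the least-significant byte.
Reassemble most-significant byte first: C8 EC 25 12 5E 87 55 D6 → 0xC8EC25125E8755D6.
0xC8EC25125E8755D6 = 14477987662914868694.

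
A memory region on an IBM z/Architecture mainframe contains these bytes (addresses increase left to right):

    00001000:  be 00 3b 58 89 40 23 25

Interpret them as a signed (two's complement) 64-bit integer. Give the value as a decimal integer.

-4755735955057401051

Big-endian: lowest address holds the most-significant byte.
The bytes are already most-significant first: 0xBE003B5889402325.
Top bit is set, so as a signed 64-bit value this is 0xBE003B5889402325 − 2^64 = -4755735955057401051.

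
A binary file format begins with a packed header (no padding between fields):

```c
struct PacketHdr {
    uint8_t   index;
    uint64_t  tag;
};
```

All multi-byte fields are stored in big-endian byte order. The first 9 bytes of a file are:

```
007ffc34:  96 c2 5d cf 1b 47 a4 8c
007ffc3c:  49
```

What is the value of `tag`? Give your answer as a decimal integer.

14005578132265143369

`tag` follows `index` (1 byte), so it starts at byte offset 1 and occupies 8 bytes.
Bytes at offsets 1..8: C2 5D CF 1B 47 A4 8C 49.
Big-endian: lowest address holds the most-significant byte.
The bytes are already most-significant first: 0xC25DCF1B47A48C49.
0xC25DCF1B47A48C49 = 14005578132265143369.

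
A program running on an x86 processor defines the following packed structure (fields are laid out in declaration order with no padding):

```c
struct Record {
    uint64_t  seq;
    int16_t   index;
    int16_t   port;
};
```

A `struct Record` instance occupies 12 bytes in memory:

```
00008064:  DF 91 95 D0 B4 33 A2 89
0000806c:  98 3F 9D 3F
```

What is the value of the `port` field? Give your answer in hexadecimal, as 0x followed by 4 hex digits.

0x3F9D

`port` follows `seq` (8 B), `index` (2 B), so it starts at offset 8 + 2 = 10 and occupies 2 bytes.
Bytes at offsets 10..11: 9D 3F.
In little-endian order the low byte comes first in memory.
Reassemble most-significant byte first: 3F 9D → 0x3F9D.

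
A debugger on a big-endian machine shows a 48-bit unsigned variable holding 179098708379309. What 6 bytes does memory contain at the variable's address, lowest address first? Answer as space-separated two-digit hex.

179098708379309 in hexadecimal, padded to 48 bits, is 0xA2E3AAE486AD.
Split into bytes (most-significant first): A2 E3 AA E4 86 AD.
Big-endian: lowest address holds the most-significant byte.
So the memory order matches the most-significant-first order: A2 E3 AA E4 86 AD.

A2 E3 AA E4 86 AD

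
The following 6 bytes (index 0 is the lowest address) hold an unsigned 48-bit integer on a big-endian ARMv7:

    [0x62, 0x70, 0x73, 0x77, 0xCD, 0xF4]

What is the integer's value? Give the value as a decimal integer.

Big-endian stores the most-significant byte at the lowest address.
The bytes are already most-significant first: 0x62707377CDF4.
0x62707377CDF4 = 108235113090548.

108235113090548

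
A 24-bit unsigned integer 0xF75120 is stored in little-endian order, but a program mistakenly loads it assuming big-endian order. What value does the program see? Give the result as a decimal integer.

Stored little-endian, the bytes at ascending addresses are 20 51 F7.
Read back as big-endian, the last byte is least significant, giving 0x2051F7.
0x2051F7 = 2118135.

2118135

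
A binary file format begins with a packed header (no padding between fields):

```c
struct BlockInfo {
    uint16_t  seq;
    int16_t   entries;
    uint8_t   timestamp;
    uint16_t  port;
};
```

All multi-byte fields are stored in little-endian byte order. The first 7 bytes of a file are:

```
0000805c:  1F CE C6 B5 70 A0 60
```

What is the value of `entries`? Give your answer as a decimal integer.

`entries` follows `seq` (2 bytes), so it starts at byte offset 2 and occupies 2 bytes.
Bytes at offsets 2..3: C6 B5.
Little-endian stores the least-significant byte at the lowest address.
Reassemble most-significant byte first: B5 C6 → 0xB5C6.
Top bit is set, so as a signed 16-bit value this is 0xB5C6 − 2^16 = -19002.

-19002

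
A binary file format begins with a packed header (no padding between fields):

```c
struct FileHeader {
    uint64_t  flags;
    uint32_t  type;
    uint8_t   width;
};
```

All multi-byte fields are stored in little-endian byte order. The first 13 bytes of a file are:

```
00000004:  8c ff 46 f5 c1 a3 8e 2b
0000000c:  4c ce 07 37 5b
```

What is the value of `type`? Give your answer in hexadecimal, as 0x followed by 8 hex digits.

0x3707CE4C

`type` follows `flags` (8 bytes), so it starts at byte offset 8 and occupies 4 bytes.
Bytes at offsets 8..11: 4C CE 07 37.
In little-endian order the low byte comes first in memory.
Reassemble most-significant byte first: 37 07 CE 4C → 0x3707CE4C.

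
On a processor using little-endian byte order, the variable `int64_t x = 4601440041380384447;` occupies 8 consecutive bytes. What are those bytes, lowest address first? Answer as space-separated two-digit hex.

4601440041380384447 in hexadecimal, padded to 64 bits, is 0x3FDB995691BC8EBF.
Split into bytes (most-significant first): 3F DB 99 56 91 BC 8E BF.
Little-endian stores the least-significant byte at the lowest address.
So at ascending addresses the bytes are BF 8E BC 91 56 99 DB 3F.

BF 8E BC 91 56 99 DB 3F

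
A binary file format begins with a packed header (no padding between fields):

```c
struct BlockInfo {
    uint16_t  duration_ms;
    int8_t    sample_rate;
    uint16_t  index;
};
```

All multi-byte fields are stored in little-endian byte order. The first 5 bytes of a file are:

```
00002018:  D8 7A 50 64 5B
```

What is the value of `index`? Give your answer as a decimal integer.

23396

`index` follows `duration_ms` (2 B), `sample_rate` (1 B), so it starts at offset 2 + 1 = 3 and occupies 2 bytes.
Bytes at offsets 3..4: 64 5B.
In little-endian order the low byte comes first in memory.
Reassemble most-significant byte first: 5B 64 → 0x5B64.
0x5B64 = 23396.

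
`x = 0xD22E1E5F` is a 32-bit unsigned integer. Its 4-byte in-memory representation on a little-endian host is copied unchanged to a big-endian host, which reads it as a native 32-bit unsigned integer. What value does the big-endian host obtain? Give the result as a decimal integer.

1595813586

Stored little-endian, the bytes at ascending addresses are 5F 1E 2E D2.
Read back as big-endian, the last byte is least significant, giving 0x5F1E2ED2.
0x5F1E2ED2 = 1595813586.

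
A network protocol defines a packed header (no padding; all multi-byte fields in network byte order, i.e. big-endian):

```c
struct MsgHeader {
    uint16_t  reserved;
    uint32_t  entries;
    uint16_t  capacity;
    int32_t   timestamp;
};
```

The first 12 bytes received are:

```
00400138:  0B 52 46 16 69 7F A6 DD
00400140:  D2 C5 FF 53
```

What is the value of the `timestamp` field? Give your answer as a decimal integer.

-758775981

`timestamp` follows `reserved` (2 B), `entries` (4 B), `capacity` (2 B), so it starts at offset 2 + 4 + 2 = 8 and occupies 4 bytes.
Bytes at offsets 8..11: D2 C5 FF 53.
In big-endian order the high byte comes first in memory.
The bytes are already most-significant first: 0xD2C5FF53.
Top bit is set, so as a signed 32-bit value this is 0xD2C5FF53 − 2^32 = -758775981.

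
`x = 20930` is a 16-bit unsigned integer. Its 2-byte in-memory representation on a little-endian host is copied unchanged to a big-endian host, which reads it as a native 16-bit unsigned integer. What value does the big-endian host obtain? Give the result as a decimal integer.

20930 in 16-bit hexadecimal is 0x51C2.
Stored little-endian, the bytes at ascending addresses are C2 51.
Read back as big-endian, the last byte is least significant, giving 0xC251.
0xC251 = 49745.

49745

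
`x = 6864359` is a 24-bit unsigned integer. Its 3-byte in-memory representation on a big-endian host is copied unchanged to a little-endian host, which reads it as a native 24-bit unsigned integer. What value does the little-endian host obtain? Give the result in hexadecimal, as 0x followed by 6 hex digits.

0xE7BD68

6864359 in 24-bit hexadecimal is 0x68BDE7.
Stored big-endian, the bytes at ascending addresses are 68 BD E7.
Read back as little-endian, the first byte is least significant, giving 0xE7BD68.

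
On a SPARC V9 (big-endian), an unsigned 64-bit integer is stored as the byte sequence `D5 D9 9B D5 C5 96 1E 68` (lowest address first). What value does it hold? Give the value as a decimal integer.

Big-endian stores the most-significant byte at the lowest address.
The bytes are already most-significant first: 0xD5D99BD5C5961E68.
0xD5D99BD5C5961E68 = 15409518942470151784.

15409518942470151784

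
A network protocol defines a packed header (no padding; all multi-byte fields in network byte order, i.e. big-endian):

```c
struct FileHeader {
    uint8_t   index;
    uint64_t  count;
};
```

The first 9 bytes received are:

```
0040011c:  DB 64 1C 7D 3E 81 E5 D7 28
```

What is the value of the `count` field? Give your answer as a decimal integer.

7213778410561460008

`count` follows `index` (1 byte), so it starts at byte offset 1 and occupies 8 bytes.
Bytes at offsets 1..8: 64 1C 7D 3E 81 E5 D7 28.
Big-endian: lowest address holds the most-significant byte.
The bytes are already most-significant first: 0x641C7D3E81E5D728.
0x641C7D3E81E5D728 = 7213778410561460008.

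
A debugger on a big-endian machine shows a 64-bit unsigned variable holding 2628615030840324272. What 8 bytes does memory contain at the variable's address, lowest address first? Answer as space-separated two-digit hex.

2628615030840324272 in hexadecimal, padded to 64 bits, is 0x247AB7718C7D70B0.
Split into bytes (most-significant first): 24 7A B7 71 8C 7D 70 B0.
In big-endian order the high byte comes first in memory.
So the memory order matches the most-significant-first order: 24 7A B7 71 8C 7D 70 B0.

24 7A B7 71 8C 7D 70 B0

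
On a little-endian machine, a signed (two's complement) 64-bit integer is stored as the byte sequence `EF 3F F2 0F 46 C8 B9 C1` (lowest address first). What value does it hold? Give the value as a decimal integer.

-4487335350457188369

Little-endian: lowest address holds the least-significant byte.
Reassemble most-significant byte first: C1 B9 C8 46 0F F2 3F EF → 0xC1B9C8460FF23FEF.
Top bit is set, so as a signed 64-bit value this is 0xC1B9C8460FF23FEF − 2^64 = -4487335350457188369.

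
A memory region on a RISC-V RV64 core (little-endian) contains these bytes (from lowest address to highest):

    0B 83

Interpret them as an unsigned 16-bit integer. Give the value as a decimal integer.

33547

Little-endian stores the least-significant byte at the lowest address.
Reassemble most-significant byte first: 83 0B → 0x830B.
0x830B = 33547.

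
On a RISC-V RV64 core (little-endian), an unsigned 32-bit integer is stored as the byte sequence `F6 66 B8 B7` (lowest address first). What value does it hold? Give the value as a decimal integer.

In little-endian order the low byte comes first in memory.
Reassemble most-significant byte first: B7 B8 66 F6 → 0xB7B866F6.
0xB7B866F6 = 3082315510.

3082315510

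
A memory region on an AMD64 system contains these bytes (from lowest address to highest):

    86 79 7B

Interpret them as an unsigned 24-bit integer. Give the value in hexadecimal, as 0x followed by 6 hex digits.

Little-endian stores the least-significant byte at the lowest address.
Reassemble most-significant byte first: 7B 79 86 → 0x7B7986.

0x7B7986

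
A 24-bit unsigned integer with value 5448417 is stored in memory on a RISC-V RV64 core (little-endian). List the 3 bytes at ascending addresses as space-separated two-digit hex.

E1 22 53

5448417 in hexadecimal, padded to 24 bits, is 0x5322E1.
Split into bytes (most-significant first): 53 22 E1.
Little-endian: lowest address holds the least-significant byte.
So at ascending addresses the bytes are E1 22 53.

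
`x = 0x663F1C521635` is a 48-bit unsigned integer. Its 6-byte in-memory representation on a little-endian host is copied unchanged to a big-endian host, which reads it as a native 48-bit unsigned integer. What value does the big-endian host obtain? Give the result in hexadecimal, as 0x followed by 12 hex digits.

0x3516521C3F66

Stored little-endian, the bytes at ascending addresses are 35 16 52 1C 3F 66.
Read back as big-endian, the last byte is least significant, giving 0x3516521C3F66.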